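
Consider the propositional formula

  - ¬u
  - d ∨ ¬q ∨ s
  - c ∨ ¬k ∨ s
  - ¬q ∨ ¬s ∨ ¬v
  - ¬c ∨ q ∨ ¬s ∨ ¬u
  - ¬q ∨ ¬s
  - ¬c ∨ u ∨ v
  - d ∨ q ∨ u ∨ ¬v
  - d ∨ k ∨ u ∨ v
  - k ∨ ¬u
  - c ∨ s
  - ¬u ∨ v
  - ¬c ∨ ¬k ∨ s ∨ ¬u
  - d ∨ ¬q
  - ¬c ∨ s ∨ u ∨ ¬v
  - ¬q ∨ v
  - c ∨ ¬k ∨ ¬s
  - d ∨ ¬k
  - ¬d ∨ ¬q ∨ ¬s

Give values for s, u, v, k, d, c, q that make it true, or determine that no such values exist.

s = True, u = False, v = True, k = False, d = True, c = True, q = False

Unit clause (¬u) forces u = False.
Try s = False:
  (c ∨ s) forces c = True.
  (¬c ∨ u ∨ v) forces v = True.
  clause (¬c ∨ s ∨ u ∨ ¬v) is falsified — backtrack.
So s = True.
  then (¬q ∨ ¬s) forces q = False.
Set v = True.
  then (d ∨ q ∨ u ∨ ¬v) forces d = True.
Set k = False.
Set c = True.
All clauses satisfied.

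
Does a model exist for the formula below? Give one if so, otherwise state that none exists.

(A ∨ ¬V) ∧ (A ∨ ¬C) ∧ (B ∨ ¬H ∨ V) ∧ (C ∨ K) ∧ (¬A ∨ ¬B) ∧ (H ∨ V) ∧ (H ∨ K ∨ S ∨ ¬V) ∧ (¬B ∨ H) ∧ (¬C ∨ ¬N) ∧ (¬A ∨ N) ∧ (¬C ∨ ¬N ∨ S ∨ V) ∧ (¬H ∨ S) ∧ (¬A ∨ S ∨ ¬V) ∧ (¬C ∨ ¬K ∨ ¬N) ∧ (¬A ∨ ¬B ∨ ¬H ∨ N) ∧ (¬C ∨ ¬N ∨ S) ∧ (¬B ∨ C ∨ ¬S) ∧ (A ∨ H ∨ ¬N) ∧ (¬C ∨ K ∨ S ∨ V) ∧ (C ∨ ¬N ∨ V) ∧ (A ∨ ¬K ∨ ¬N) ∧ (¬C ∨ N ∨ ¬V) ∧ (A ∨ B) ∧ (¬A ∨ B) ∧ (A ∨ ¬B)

Case B = True:
  (¬A ∨ ¬B) forces A = False.
  Clause (A ∨ ¬B) is falsified — contradiction.
Case B = False:
  (A ∨ B) forces A = True.
  Clause (¬A ∨ B) is falsified — contradiction.
Both cases fail, so the formula is unsatisfiable.

The formula is unsatisfiable.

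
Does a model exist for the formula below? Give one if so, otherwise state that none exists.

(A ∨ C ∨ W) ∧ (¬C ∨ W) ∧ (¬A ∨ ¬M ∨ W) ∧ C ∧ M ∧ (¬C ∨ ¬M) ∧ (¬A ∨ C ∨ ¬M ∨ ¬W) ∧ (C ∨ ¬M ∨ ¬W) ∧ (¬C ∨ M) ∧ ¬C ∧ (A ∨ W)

Case C = True:
  Clause (¬C) is falsified — contradiction.
Case C = False:
  Clause (C) is falsified — contradiction.
Both cases fail, so the formula is unsatisfiable.

Unsatisfiable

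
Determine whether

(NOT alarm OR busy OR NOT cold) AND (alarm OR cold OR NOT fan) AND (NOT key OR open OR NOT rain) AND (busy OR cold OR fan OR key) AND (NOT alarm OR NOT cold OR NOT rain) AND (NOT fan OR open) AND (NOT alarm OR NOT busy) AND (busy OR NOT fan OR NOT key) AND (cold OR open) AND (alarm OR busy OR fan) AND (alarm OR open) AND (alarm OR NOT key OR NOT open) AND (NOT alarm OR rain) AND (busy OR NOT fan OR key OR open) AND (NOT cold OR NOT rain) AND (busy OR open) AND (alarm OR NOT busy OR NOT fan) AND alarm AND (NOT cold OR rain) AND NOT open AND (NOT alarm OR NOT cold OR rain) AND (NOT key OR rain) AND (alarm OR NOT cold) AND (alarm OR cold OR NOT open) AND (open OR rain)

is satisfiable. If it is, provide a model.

Unsatisfiable — no assignment works.

Case cold = True:
  (NOT cold OR NOT rain) forces rain = False.
  Clause (NOT cold OR rain) is falsified — contradiction.
Case cold = False:
  (cold OR open) forces open = True.
  Clause (NOT open) is falsified — contradiction.
Both cases fail, so the formula is unsatisfiable.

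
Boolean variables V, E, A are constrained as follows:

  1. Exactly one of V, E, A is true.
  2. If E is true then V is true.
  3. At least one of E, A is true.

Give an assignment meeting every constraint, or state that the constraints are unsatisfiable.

V = False, E = False, A = True

  (1) {V, E, A}: 1 true — exactly one ✓
  (2) E=F ⇒ V: vacuous ✓
  (3) {E, A}: 1 true — at least one ✓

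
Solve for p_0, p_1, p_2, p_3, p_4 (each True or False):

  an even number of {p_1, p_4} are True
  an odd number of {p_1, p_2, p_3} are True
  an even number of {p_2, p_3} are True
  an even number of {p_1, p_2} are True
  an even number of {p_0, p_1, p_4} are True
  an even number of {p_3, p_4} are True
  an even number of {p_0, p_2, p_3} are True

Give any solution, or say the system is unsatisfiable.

p_0 = False, p_1 = True, p_2 = True, p_3 = True, p_4 = True

{p_1, p_4}: 2 true → even ✓
{p_1, p_2, p_3}: 3 true → odd ✓
{p_2, p_3}: 2 true → even ✓
{p_1, p_2}: 2 true → even ✓
{p_0, p_1, p_4}: 2 true → even ✓
{p_3, p_4}: 2 true → even ✓
{p_0, p_2, p_3}: 2 true → even ✓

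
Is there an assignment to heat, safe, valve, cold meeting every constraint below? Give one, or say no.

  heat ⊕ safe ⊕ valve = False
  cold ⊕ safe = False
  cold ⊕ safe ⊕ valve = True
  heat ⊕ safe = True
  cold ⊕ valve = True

heat = True, safe = False, valve = True, cold = False

heat ⊕ safe ⊕ valve = T ⊕ F ⊕ T = False ✓
cold ⊕ safe = F ⊕ F = False ✓
cold ⊕ safe ⊕ valve = F ⊕ F ⊕ T = True ✓
heat ⊕ safe = T ⊕ F = True ✓
cold ⊕ valve = F ⊕ T = True ✓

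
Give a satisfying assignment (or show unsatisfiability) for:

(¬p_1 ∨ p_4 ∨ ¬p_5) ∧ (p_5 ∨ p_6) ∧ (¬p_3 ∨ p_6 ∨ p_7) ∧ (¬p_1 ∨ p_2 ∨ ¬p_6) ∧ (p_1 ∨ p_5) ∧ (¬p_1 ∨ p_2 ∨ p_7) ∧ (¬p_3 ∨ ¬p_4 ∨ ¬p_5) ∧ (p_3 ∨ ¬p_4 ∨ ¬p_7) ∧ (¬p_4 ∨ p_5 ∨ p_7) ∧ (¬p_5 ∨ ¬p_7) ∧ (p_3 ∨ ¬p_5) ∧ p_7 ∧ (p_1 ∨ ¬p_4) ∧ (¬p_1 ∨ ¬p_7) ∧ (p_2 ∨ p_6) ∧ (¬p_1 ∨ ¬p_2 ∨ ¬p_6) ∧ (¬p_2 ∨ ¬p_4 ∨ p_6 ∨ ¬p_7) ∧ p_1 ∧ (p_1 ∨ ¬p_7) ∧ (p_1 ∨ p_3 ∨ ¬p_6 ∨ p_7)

Unsatisfiable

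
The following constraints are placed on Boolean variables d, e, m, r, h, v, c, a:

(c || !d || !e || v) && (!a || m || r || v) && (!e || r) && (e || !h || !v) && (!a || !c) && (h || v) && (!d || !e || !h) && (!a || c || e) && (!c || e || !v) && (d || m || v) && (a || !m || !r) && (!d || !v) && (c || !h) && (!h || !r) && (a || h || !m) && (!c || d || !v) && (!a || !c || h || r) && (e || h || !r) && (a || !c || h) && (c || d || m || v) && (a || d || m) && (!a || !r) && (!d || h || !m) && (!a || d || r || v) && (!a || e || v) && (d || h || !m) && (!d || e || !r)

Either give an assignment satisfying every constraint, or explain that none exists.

d = True, e = False, m = False, r = False, h = True, v = False, c = True, a = False

Set d = True.
  then (!d || !v) forces v = False.
  then (h || v) forces h = True.
  then (!d || !e || !h) forces e = False.
  then (c || !h) forces c = True.
  then (!h || !r) forces r = False.
  then (!a || e || v) forces a = False.
Set m = False.
All clauses satisfied.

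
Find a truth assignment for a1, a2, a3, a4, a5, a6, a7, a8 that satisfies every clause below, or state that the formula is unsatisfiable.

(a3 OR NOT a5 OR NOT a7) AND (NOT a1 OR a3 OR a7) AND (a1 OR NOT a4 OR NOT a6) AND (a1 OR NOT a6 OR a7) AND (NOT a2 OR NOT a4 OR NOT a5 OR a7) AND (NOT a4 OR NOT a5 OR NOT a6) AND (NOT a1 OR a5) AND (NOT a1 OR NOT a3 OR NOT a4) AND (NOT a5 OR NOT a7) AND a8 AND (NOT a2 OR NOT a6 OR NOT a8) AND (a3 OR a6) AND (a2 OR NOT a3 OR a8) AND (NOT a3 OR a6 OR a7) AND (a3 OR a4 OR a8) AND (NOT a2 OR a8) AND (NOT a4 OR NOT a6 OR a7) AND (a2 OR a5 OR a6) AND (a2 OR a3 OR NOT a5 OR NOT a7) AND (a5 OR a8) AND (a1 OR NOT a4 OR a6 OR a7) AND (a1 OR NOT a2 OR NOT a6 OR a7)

a1: False; a2: True; a3: True; a4: False; a5: False; a6: False; a7: True; a8: True

Unit clause (a8) forces a8 = True.
Set a1 = False.
Set a2 = True.
  then (NOT a2 OR NOT a6 OR NOT a8) forces a6 = False.
  then (a3 OR a6) forces a3 = True.
  then (NOT a3 OR a6 OR a7) forces a7 = True.
  then (NOT a5 OR NOT a7) forces a5 = False.
Set a4 = False.
All clauses satisfied.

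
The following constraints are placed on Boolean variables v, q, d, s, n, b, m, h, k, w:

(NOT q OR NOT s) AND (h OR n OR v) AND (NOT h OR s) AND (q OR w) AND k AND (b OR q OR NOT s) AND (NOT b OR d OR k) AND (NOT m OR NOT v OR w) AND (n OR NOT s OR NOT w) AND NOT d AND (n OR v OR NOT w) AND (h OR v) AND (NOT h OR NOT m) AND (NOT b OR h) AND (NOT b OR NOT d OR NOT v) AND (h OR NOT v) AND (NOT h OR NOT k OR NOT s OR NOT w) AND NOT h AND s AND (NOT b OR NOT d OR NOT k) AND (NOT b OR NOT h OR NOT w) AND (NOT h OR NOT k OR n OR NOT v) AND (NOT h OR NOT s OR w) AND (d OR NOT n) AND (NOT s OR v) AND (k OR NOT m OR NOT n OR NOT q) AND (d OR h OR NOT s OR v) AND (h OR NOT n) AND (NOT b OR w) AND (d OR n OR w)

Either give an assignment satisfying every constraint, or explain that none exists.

Unsatisfiable

Case d = True:
  Clause (NOT d) is falsified — contradiction.
Case d = False:
  (k) forces k = True.
  (NOT h) forces h = False.
  (h OR v) forces v = True.
  Clause (h OR NOT v) is falsified — contradiction.
Both cases fail, so the formula is unsatisfiable.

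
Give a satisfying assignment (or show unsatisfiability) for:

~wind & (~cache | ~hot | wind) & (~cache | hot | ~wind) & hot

Unit clause (~wind) forces wind = False.
Unit clause (hot) forces hot = True.
In (~cache | ~hot | wind) only ~cache is left, so cache = False.
All clauses satisfied.

hot: True, cache: False, wind: False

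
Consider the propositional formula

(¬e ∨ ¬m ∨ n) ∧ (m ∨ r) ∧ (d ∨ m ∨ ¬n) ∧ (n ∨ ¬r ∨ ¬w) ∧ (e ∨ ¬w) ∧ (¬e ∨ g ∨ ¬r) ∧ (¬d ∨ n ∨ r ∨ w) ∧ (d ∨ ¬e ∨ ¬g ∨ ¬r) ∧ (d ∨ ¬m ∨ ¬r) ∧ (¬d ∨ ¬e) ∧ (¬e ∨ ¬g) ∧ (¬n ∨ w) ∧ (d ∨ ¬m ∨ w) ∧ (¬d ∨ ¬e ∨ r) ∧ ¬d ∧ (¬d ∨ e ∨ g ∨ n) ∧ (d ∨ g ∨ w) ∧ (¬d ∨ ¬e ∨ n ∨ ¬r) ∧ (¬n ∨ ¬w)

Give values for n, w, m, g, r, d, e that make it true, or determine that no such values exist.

n = False, w = False, m = False, g = True, r = True, d = False, e = False

Unit clause (¬d) forces d = False.
Try n = True:
  (d ∨ m ∨ ¬n) forces m = True.
  (d ∨ ¬m ∨ ¬r) forces r = False.
  (¬n ∨ w) forces w = True.
  clause (¬n ∨ ¬w) is falsified — backtrack.
So n = False.
Set w = False.
  then (d ∨ ¬m ∨ w) forces m = False.
  then (d ∨ g ∨ w) forces g = True.
  then (m ∨ r) forces r = True.
  then (d ∨ ¬e ∨ ¬g ∨ ¬r) forces e = False.
All clauses satisfied.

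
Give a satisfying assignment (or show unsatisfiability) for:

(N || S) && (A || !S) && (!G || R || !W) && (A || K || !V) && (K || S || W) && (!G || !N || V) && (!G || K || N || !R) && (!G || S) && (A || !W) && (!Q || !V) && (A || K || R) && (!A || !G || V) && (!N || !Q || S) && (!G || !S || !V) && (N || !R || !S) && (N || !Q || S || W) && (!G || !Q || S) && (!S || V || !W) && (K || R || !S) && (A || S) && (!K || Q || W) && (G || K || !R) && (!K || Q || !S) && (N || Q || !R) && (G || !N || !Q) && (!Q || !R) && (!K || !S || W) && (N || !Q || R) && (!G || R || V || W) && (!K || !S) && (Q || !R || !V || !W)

Set W = True.
  then (A || !W) forces A = True.
Try G = True:
  (!G || R || !W) forces R = True.
  (!G || S) forces S = True.
  (!A || !G || V) forces V = True.
  clause (!G || !S || !V) is falsified — backtrack.
So G = False.
Set V = True.
  then (!Q || !V) forces Q = False.
  then (Q || !R || !V || !W) forces R = False.
Set K = True.
  then (!K || Q || !S) forces S = False.
  then (N || S) forces N = True.
All clauses satisfied.

W = True; G = False; V = True; A = True; K = True; Q = False; S = False; N = True; R = False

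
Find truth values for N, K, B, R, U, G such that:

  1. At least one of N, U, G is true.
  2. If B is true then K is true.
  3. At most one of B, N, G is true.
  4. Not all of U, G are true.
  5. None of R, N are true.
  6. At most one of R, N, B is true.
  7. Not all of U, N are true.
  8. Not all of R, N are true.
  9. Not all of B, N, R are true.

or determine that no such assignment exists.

N=F, K=T, B=F, R=F, U=F, G=T

  (1) {N, U, G}: 1 true — at least one ✓
  (2) B=F ⇒ K: vacuous ✓
  (3) {B, N, G}: 1 true — at most one ✓
  (4) {U, G}: 1/2 true — not all ✓
  (5) {R, N}: 0 true — none ✓
  (6) {R, N, B}: 0 true — at most one ✓
  (7) {U, N}: 0/2 true — not all ✓
  (8) {R, N}: 0/2 true — not all ✓
  (9) {B, N, R}: 0/3 true — not all ✓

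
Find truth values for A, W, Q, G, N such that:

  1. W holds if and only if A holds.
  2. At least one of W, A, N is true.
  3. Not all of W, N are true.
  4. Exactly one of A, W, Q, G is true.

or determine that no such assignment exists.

A = False; W = False; Q = True; G = False; N = True

  (1) W=F, A=F — same ✓
  (2) {W, A, N}: 1 true — at least one ✓
  (3) {W, N}: 1/2 true — not all ✓
  (4) {A, W, Q, G}: 1 true — exactly one ✓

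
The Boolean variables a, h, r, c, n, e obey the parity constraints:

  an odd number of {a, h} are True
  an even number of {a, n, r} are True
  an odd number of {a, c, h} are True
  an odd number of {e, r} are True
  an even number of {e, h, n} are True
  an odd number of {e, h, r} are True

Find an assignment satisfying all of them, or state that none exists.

a: True; h: False; r: False; c: False; n: True; e: True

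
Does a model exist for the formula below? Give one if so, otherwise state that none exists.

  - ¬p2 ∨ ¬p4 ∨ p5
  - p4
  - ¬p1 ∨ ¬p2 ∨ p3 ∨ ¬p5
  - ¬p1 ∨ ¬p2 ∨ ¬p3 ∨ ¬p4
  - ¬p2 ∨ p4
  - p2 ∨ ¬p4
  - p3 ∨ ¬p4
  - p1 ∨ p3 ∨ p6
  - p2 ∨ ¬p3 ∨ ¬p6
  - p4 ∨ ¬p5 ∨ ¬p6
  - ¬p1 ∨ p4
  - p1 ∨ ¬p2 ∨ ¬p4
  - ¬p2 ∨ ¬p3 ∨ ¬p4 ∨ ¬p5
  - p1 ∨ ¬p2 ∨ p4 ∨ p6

Unsatisfiable — no assignment works.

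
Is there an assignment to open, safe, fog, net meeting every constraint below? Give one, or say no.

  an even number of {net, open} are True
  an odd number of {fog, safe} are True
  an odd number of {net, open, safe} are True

open = False, safe = True, fog = False, net = False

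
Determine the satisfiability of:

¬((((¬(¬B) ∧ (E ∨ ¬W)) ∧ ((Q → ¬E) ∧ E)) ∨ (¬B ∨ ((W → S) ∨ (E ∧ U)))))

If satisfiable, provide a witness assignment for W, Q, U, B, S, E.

W = True; Q = False; U = False; B = True; S = False; E = False

  ¬((((¬(¬B) ∧ (E ∨ ¬W)) ∧ ((Q → ¬E) ∧ E)) ∨ (¬B ∨ ((W → S) ∨ (E ∧ U))))) = True
    ((¬(¬B) ∧ (E ∨ ¬W)) ∧ ((Q → ¬E) ∧ E)) ∨ (¬B ∨ ((W → S) ∨ (E ∧ U))) = False
      (¬(¬B) ∧ (E ∨ ¬W)) ∧ ((Q → ¬E) ∧ E) = False
        ¬(¬B) ∧ (E ∨ ¬W) = False
          ¬(¬B) = True
            ¬B = False
          E ∨ ¬W = False
            ¬W = False
        (Q → ¬E) ∧ E = False
          Q → ¬E = True
            ¬E = True
      ¬B ∨ ((W → S) ∨ (E ∧ U)) = False
        ¬B = False
        (W → S) ∨ (E ∧ U) = False
          W → S = False
          E ∧ U = False
The formula evaluates to True.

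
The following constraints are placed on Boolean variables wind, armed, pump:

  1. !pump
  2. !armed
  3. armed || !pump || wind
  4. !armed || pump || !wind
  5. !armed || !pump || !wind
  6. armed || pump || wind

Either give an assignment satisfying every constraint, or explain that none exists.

wind: True, armed: False, pump: False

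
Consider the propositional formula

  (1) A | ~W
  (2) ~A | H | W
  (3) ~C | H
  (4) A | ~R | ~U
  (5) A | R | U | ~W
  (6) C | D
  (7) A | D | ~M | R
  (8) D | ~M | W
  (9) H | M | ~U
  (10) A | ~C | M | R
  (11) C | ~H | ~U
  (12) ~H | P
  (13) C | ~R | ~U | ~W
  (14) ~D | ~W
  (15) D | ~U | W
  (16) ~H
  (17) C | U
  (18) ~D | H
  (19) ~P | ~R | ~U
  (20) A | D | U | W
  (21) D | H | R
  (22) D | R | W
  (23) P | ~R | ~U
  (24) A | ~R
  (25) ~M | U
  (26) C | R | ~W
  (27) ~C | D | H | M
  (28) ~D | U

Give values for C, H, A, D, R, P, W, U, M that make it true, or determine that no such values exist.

UNSATISFIABLE

Case H = True:
  Clause (~H) is falsified — contradiction.
Case H = False:
  (~C | H) forces C = False.
  (C | D) forces D = True.
  Clause (~D | H) is falsified — contradiction.
Both cases fail, so the formula is unsatisfiable.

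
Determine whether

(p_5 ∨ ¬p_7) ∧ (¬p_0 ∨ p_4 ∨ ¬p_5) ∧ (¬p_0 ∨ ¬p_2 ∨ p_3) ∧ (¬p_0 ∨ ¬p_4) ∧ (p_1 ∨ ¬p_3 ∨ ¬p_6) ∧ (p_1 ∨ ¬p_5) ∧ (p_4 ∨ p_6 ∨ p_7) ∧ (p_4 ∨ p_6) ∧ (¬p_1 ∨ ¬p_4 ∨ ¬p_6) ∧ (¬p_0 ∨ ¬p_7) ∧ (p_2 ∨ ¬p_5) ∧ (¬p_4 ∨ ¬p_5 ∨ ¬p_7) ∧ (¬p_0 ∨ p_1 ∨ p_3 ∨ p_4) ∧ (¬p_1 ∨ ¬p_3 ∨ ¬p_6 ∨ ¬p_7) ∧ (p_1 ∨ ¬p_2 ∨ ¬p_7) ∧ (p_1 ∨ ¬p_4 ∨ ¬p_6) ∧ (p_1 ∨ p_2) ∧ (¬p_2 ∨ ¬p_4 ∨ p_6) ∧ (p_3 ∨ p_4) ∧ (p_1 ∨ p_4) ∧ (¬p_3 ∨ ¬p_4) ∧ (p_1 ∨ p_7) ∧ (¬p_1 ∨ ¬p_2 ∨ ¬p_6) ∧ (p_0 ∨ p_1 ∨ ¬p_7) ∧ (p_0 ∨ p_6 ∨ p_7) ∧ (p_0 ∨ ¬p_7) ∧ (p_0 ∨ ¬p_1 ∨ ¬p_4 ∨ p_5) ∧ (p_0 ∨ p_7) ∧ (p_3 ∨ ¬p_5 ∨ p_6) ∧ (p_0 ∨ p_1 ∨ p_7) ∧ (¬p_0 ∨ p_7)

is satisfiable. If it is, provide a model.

No satisfying assignment exists.

Case p_0 = True:
  (¬p_0 ∨ ¬p_4) forces p_4 = False.
  (¬p_0 ∨ p_4 ∨ ¬p_5) forces p_5 = False.
  (p_5 ∨ ¬p_7) forces p_7 = False.
  Clause (¬p_0 ∨ p_7) is falsified — contradiction.
Case p_0 = False:
  (p_0 ∨ ¬p_7) forces p_7 = False.
  Clause (p_0 ∨ p_7) is falsified — contradiction.
Both cases fail, so the formula is unsatisfiable.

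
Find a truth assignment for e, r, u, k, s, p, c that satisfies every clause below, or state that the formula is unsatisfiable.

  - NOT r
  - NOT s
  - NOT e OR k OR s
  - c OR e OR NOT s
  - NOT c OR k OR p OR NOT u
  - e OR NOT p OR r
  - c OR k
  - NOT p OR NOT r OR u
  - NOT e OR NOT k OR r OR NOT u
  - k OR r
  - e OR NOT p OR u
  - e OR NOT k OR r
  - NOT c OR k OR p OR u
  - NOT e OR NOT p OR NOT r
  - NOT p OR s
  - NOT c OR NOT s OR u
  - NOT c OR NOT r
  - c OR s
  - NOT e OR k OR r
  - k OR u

e: True, r: False, u: False, k: True, s: False, p: False, c: True

Unit clause (NOT r) forces r = False.
Unit clause (NOT s) forces s = False.
In (k OR r) only k is left, so k = True.
In (e OR NOT k OR r) only e is left, so e = True.
In (NOT p OR s) only NOT p is left, so p = False.
In (c OR s) only c is left, so c = True.
In (NOT e OR NOT k OR r OR NOT u) only NOT u is left, so u = False.
All clauses satisfied.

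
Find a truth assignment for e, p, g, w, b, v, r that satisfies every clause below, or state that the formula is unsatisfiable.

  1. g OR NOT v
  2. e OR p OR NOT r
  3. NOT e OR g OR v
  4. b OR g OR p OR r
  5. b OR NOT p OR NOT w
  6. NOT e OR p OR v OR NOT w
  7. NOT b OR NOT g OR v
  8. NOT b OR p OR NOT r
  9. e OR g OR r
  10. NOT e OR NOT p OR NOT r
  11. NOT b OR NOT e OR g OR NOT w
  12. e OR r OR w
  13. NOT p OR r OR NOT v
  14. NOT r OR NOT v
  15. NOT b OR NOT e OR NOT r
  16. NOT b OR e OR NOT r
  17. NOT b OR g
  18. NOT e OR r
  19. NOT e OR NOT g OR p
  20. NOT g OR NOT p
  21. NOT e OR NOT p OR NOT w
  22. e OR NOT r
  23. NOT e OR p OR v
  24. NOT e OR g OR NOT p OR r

Try e = True:
  (NOT e OR r) forces r = True.
  (NOT e OR NOT p OR NOT r) forces p = False.
  (NOT b OR p OR NOT r) forces b = False.
  (NOT r OR NOT v) forces v = False.
  clause (NOT e OR p OR v) is falsified — backtrack.
So e = False.
  then (e OR NOT r) forces r = False.
  then (e OR g OR r) forces g = True.
  then (e OR r OR w) forces w = True.
  then (NOT g OR NOT p) forces p = False.
Set b = False.
Set v = False.
All clauses satisfied.

e=F; p=F; g=T; w=T; b=F; v=F; r=F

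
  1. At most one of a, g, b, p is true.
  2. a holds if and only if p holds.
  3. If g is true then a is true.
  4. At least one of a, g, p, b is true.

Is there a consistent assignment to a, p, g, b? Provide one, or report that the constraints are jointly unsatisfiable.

a: False; p: False; g: False; b: True

  (1) {a, g, b, p}: 1 true — at most one ✓
  (2) a=F, p=F — same ✓
  (3) g=F ⇒ a: vacuous ✓
  (4) {a, g, p, b}: 1 true — at least one ✓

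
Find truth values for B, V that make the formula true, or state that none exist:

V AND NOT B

B=F, V=T

  NOT B = True
Both conjuncts True, so the formula holds.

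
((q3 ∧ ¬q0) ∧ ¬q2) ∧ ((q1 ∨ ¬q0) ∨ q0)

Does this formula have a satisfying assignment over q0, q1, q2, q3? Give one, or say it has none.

q0 = False; q1 = False; q2 = False; q3 = True

  (q3 ∧ ¬q0) ∧ ¬q2 = True
    q3 ∧ ¬q0 = True
      ¬q0 = True
    ¬q2 = True
  (q1 ∨ ¬q0) ∨ q0 = True
    q1 ∨ ¬q0 = True
      ¬q0 = True
Both conjuncts True, so the formula holds.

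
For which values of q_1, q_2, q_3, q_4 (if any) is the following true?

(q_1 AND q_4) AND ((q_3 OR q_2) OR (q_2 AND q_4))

q_1=T; q_2=F; q_3=T; q_4=T

  q_1 AND q_4 = True
  (q_3 OR q_2) OR (q_2 AND q_4) = True
    q_3 OR q_2 = True
    q_2 AND q_4 = False
Both conjuncts True, so the formula holds.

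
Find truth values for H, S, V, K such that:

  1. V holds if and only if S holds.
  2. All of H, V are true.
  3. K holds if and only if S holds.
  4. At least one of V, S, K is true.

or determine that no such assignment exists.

H=T; S=T; V=T; K=T

  (1) V=T, S=T — same ✓
  (2) {H, V}: all 2 true ✓
  (3) K=T, S=T — same ✓
  (4) {V, S, K}: 3 true — at least one ✓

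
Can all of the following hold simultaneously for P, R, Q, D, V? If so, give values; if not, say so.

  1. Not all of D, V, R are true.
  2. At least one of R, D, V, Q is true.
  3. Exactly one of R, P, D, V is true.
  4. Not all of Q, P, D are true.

P = False, R = False, Q = False, D = True, V = False

  (1) {D, V, R}: 1/3 true — not all ✓
  (2) {R, D, V, Q}: 1 true — at least one ✓
  (3) {R, P, D, V}: 1 true — exactly one ✓
  (4) {Q, P, D}: 1/3 true — not all ✓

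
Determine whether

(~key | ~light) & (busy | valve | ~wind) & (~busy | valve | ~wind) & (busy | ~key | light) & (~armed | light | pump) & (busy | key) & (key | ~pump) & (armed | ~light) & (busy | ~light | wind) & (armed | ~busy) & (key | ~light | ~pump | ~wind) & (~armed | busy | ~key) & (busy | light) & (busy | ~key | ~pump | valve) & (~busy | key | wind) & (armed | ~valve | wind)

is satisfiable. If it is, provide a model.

pump = False; valve = True; light = True; key = False; busy = True; wind = True; armed = True

Set pump = False.
Set valve = True.
Try light = False:
  (~armed | light | pump) forces armed = False.
  (armed | ~busy) forces busy = False.
  clause (busy | light) is falsified — backtrack.
So light = True.
  then (~key | ~light) forces key = False.
  then (busy | key) forces busy = True.
  then (armed | ~light) forces armed = True.
  then (~busy | key | wind) forces wind = True.
All clauses satisfied.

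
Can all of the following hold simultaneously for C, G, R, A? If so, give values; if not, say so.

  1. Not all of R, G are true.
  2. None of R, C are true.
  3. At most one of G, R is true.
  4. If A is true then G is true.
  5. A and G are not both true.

C = False, G = True, R = False, A = False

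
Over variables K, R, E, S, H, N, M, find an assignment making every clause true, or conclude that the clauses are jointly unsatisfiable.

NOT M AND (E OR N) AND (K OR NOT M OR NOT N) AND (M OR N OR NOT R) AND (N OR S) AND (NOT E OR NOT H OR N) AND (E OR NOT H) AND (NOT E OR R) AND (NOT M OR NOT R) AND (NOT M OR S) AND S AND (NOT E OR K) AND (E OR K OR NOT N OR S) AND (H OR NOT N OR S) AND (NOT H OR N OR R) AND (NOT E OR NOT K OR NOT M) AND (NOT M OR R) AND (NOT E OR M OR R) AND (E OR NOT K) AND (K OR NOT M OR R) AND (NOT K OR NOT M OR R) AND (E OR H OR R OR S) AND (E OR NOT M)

Unit clause (NOT M) forces M = False.
Unit clause (S) forces S = True.
Set K = False.
  then (NOT E OR K) forces E = False.
  then (E OR N) forces N = True.
  then (E OR NOT H) forces H = False.
Set R = False.
All clauses satisfied.

K = False, R = False, E = False, S = True, H = False, N = True, M = False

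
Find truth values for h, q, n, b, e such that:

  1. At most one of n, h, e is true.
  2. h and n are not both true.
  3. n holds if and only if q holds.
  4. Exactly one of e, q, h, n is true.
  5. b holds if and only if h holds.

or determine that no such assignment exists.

h=F, q=F, n=F, b=F, e=T

  (1) {n, h, e}: 1 true — at most one ✓
  (2) h=F, n=F — not both ✓
  (3) n=F, q=F — same ✓
  (4) {e, q, h, n}: 1 true — exactly one ✓
  (5) b=F, h=F — same ✓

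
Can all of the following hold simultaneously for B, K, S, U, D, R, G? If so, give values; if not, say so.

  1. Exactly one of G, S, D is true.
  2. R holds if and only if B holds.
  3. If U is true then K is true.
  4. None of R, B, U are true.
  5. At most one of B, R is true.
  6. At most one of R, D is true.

B = False; K = False; S = False; U = False; D = True; R = False; G = False

  (1) {G, S, D}: 1 true — exactly one ✓
  (2) R=F, B=F — same ✓
  (3) U=F ⇒ K: vacuous ✓
  (4) {R, B, U}: 0 true — none ✓
  (5) {B, R}: 0 true — at most one ✓
  (6) {R, D}: 1 true — at most one ✓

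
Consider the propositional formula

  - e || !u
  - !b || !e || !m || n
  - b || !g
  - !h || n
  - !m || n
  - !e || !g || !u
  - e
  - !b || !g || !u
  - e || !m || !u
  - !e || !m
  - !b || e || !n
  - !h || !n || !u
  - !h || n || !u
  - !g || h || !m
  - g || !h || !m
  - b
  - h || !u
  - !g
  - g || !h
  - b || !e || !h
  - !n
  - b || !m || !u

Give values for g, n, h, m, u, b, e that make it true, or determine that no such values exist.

g = False, n = False, h = False, m = False, u = False, b = True, e = True

Unit clause (e) forces e = True.
In (!e || !m) only !m is left, so m = False.
Unit clause (b) forces b = True.
Unit clause (!g) forces g = False.
In (g || !h) only !h is left, so h = False.
Unit clause (!n) forces n = False.
In (h || !u) only !u is left, so u = False.
All clauses satisfied.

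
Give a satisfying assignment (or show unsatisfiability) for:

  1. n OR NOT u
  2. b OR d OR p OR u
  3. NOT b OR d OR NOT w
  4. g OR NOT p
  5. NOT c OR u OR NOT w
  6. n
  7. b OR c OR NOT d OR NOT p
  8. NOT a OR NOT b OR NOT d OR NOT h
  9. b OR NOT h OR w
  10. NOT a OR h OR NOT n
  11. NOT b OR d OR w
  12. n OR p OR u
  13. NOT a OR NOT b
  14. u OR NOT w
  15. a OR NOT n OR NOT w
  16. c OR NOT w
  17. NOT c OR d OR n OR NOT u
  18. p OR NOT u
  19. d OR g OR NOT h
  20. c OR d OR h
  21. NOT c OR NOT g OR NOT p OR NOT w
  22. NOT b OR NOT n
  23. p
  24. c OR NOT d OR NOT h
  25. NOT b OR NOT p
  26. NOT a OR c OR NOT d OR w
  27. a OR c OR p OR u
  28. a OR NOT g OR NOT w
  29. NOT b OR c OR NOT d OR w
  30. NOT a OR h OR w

Unit clause (n) forces n = True.
In (NOT b OR NOT n) only NOT b is left, so b = False.
Unit clause (p) forces p = True.
In (g OR NOT p) only g is left, so g = True.
Set a = False.
  then (a OR NOT n OR NOT w) forces w = False.
  then (b OR NOT h OR w) forces h = False.
Set d = True.
  then (b OR c OR NOT d OR NOT p) forces c = True.
Set u = False.
All clauses satisfied.

a = False; b = False; p = True; d = True; n = True; h = False; g = True; w = False; c = True; u = False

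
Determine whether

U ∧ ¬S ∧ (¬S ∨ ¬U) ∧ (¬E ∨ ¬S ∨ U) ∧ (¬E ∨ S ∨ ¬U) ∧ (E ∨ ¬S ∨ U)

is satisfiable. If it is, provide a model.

S = False, U = True, E = False

Unit clause (U) forces U = True.
Unit clause (¬S) forces S = False.
In (¬E ∨ S ∨ ¬U) only ¬E is left, so E = False.
Check each clause:
  (U): U holds.
  (¬S): ¬S holds.
  (¬S ∨ ¬U): ¬S holds.
  (¬E ∨ ¬S ∨ U): ¬E holds.
  (¬E ∨ S ∨ ¬U): ¬E holds.
  (E ∨ ¬S ∨ U): ¬S holds.
All clauses satisfied.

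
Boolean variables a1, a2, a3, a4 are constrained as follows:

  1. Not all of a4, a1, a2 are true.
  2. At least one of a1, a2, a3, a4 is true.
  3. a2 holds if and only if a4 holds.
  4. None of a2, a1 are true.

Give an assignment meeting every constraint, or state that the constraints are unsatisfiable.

a1 = False, a2 = False, a3 = True, a4 = False

  (1) {a4, a1, a2}: 0/3 true — not all ✓
  (2) {a1, a2, a3, a4}: 1 true — at least one ✓
  (3) a2=F, a4=F — same ✓
  (4) {a2, a1}: 0 true — none ✓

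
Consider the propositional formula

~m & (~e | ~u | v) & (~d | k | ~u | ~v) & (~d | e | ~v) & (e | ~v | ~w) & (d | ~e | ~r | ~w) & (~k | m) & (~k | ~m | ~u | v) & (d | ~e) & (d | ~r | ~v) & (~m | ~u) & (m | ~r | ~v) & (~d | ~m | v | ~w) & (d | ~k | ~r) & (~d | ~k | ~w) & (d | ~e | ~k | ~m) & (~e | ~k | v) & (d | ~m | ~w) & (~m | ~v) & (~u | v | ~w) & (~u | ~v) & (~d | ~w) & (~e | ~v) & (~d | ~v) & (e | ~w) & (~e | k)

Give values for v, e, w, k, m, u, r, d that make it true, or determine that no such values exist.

v = False, e = False, w = False, k = False, m = False, u = True, r = False, d = True

Unit clause (~m) forces m = False.
In (~k | m) only ~k is left, so k = False.
In (~e | k) only ~e is left, so e = False.
In (e | ~w) only ~w is left, so w = False.
Set v = False.
Set u = True.
Set r = False.
Set d = True.
All clauses satisfied.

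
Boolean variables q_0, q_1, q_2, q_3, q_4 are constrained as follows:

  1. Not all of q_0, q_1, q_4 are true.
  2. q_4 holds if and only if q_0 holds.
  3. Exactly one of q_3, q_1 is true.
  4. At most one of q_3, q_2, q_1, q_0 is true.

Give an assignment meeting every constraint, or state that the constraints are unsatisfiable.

q_0 = False; q_1 = True; q_2 = False; q_3 = False; q_4 = False

  (1) {q_0, q_1, q_4}: 1/3 true — not all ✓
  (2) q_4=F, q_0=F — same ✓
  (3) {q_3, q_1}: 1 true — exactly one ✓
  (4) {q_3, q_2, q_1, q_0}: 1 true — at most one ✓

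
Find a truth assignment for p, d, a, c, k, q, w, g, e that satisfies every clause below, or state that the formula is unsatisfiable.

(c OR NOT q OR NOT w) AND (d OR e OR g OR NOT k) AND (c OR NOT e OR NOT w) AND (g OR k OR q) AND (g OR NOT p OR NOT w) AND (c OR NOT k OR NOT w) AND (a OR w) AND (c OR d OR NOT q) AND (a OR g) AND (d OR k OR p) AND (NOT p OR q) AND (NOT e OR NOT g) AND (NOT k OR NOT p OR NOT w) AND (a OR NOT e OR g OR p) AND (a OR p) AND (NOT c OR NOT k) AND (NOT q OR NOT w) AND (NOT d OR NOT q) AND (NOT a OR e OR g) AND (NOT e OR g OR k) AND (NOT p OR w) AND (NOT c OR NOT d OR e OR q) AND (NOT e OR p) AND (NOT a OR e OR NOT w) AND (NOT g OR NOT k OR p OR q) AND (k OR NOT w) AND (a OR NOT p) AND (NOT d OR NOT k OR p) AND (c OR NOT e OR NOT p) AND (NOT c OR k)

Set p = False.
  then (a OR p) forces a = True.
  then (NOT e OR p) forces e = False.
  then (NOT a OR e OR NOT w) forces w = False.
  then (NOT a OR e OR g) forces g = True.
Set d = True.
  then (NOT d OR NOT q) forces q = False.
  then (NOT c OR NOT d OR e OR q) forces c = False.
  then (NOT g OR NOT k OR p OR q) forces k = False.
All clauses satisfied.

p = False; d = True; a = True; c = False; k = False; q = False; w = False; g = True; e = False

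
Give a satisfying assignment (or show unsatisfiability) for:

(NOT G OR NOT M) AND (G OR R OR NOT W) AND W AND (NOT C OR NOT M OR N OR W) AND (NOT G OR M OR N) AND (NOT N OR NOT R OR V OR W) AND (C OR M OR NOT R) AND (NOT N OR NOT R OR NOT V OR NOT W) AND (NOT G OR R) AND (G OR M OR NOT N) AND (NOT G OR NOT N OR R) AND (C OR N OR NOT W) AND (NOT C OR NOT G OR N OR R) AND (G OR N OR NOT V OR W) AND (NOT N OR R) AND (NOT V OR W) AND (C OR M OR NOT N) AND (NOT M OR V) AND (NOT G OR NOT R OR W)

G = True, V = False, C = True, M = False, N = True, W = True, R = True

Unit clause (W) forces W = True.
Set G = True.
  then (NOT G OR NOT M) forces M = False.
  then (NOT G OR M OR N) forces N = True.
  then (NOT G OR R) forces R = True.
  then (C OR M OR NOT N) forces C = True.
  then (NOT N OR NOT R OR NOT V OR NOT W) forces V = False.
All clauses satisfied.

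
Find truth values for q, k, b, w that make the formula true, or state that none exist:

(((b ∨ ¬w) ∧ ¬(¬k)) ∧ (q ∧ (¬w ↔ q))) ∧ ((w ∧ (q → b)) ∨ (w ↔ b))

q=T, k=T, b=F, w=F

  ((b ∨ ¬w) ∧ ¬(¬k)) ∧ (q ∧ (¬w ↔ q)) = True
    (b ∨ ¬w) ∧ ¬(¬k) = True
      b ∨ ¬w = True
        ¬w = True
      ¬(¬k) = True
        ¬k = False
    q ∧ (¬w ↔ q) = True
      ¬w ↔ q = True
        ¬w = True
  (w ∧ (q → b)) ∨ (w ↔ b) = True
    w ∧ (q → b) = False
      q → b = False
    w ↔ b = True
Both conjuncts True, so the formula holds.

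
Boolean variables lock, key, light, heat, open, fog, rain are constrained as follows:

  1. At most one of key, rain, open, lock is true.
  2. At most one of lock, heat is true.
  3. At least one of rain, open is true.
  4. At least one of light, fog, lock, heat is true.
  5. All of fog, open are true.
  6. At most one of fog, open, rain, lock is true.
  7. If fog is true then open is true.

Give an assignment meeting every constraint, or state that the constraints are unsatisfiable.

Case fog = True:
  (5) forces open = True.
  Constraint (6) is violated (fog=T, open=T) — contradiction.
Case fog = False:
  Constraint (5) is violated (fog=F) — contradiction.
Both cases fail — unsatisfiable.

Unsatisfiable — no assignment works.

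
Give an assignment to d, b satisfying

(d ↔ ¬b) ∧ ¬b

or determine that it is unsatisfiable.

d = True; b = False

  d ↔ ¬b = True
    ¬b = True
  ¬b = True
Both conjuncts True, so the formula holds.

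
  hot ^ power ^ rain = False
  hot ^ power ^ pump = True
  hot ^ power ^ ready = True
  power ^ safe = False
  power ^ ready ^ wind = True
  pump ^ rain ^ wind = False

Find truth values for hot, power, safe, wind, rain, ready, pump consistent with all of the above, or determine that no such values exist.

hot = True, power = True, safe = True, wind = True, rain = False, ready = True, pump = True

hot ^ power ^ rain = T ^ T ^ F = False ✓
hot ^ power ^ pump = T ^ T ^ T = True ✓
hot ^ power ^ ready = T ^ T ^ T = True ✓
power ^ safe = T ^ T = False ✓
power ^ ready ^ wind = T ^ T ^ T = True ✓
pump ^ rain ^ wind = T ^ F ^ T = False ✓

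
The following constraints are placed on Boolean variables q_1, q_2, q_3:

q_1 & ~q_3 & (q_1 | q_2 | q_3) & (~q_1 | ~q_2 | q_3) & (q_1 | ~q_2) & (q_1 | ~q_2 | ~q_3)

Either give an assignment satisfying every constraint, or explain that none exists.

q_1 = True, q_2 = False, q_3 = False

Unit clause (q_1) forces q_1 = True.
Unit clause (~q_3) forces q_3 = False.
In (~q_1 | ~q_2 | q_3) only ~q_2 is left, so q_2 = False.
Check each clause:
  (q_1): q_1 holds.
  (~q_3): ~q_3 holds.
  (q_1 | q_2 | q_3): q_1 holds.
  (~q_1 | ~q_2 | q_3): ~q_2 holds.
  (q_1 | ~q_2): q_1 holds.
  (q_1 | ~q_2 | ~q_3): q_1 holds.
All clauses satisfied.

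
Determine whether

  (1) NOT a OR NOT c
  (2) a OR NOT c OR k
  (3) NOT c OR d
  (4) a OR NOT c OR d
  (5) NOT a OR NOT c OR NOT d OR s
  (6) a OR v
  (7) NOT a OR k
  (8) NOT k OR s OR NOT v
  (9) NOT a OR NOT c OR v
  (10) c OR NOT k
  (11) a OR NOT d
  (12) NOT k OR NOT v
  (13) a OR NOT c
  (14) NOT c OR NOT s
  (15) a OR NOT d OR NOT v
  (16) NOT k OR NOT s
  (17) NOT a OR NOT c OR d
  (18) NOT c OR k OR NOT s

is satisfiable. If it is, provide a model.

Try d = True:
  (a OR NOT d) forces a = True.
  (NOT a OR NOT c) forces c = False.
  (NOT a OR k) forces k = True.
  clause (c OR NOT k) is falsified — backtrack.
So d = False.
  then (NOT c OR d) forces c = False.
  then (c OR NOT k) forces k = False.
  then (NOT a OR k) forces a = False.
  then (a OR v) forces v = True.
Set s = False.
All clauses satisfied.

d = False, k = False, s = False, a = False, v = True, c = False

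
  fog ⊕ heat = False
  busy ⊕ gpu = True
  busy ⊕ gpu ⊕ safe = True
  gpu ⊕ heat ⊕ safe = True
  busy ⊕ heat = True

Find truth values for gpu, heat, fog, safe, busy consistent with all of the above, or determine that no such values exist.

No satisfying assignment exists.

Adding constraints 3, 4, 5 mod 2: every variable appears an even number of times on the left, so the left side is 0.
But the right sides sum to 1 (mod 2). 0 ≠ 1 — the system is inconsistent.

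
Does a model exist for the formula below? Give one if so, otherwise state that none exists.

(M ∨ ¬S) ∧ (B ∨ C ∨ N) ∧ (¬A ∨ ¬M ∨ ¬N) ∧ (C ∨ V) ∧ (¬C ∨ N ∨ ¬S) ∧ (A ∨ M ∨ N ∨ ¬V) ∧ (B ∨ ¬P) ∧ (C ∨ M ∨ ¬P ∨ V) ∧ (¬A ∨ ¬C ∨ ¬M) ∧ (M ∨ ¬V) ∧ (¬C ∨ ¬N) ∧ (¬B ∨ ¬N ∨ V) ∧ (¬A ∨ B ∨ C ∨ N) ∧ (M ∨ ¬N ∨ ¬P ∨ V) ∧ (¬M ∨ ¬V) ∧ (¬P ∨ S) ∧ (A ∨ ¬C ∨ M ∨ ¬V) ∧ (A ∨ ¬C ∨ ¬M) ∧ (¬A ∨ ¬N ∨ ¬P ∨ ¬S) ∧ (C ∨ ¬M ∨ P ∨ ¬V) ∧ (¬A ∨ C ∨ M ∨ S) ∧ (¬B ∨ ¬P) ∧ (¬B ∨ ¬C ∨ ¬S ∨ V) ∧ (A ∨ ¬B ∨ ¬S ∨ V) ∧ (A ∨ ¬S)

S: False, P: False, V: False, C: True, A: True, B: False, M: False, N: False

Try S = True:
  (M ∨ ¬S) forces M = True.
  (¬M ∨ ¬V) forces V = False.
  (C ∨ V) forces C = True.
  (¬C ∨ N ∨ ¬S) forces N = True.
  clause (¬C ∨ ¬N) is falsified — backtrack.
So S = False.
  then (¬P ∨ S) forces P = False.
Set V = False.
  then (C ∨ V) forces C = True.
  then (¬C ∨ ¬N) forces N = False.
Set A = True.
  then (¬A ∨ ¬C ∨ ¬M) forces M = False.
Set B = False.
All clauses satisfied.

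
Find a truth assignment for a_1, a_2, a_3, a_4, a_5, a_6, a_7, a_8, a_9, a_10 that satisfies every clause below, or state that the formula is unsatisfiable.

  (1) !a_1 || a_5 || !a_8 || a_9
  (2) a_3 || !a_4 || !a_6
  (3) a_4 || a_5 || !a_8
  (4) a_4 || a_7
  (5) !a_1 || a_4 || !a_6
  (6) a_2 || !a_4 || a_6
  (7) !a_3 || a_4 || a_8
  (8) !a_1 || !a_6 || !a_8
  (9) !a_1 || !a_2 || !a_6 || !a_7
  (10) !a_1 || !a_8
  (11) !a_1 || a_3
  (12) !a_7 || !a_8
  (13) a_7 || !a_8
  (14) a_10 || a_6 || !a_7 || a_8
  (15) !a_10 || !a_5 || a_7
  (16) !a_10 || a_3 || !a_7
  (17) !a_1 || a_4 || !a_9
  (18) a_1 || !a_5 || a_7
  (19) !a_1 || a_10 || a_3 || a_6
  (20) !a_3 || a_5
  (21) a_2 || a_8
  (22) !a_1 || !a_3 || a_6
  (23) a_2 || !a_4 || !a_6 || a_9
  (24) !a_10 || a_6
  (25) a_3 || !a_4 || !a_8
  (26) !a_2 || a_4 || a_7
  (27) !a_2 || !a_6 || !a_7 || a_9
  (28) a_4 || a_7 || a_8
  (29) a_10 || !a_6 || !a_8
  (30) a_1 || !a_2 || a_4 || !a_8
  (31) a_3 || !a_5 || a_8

a_1 = False, a_2 = True, a_3 = True, a_4 = True, a_5 = True, a_6 = True, a_7 = True, a_8 = False, a_9 = True, a_10 = False

Set a_1 = False.
Try a_2 = False:
  (a_2 || a_8) forces a_8 = True.
  (!a_7 || !a_8) forces a_7 = False.
  clause (a_7 || !a_8) is falsified — backtrack.
So a_2 = True.
Set a_3 = True.
  then (!a_3 || a_5) forces a_5 = True.
  then (a_1 || !a_5 || a_7) forces a_7 = True.
  then (!a_7 || !a_8) forces a_8 = False.
  then (!a_3 || a_4 || a_8) forces a_4 = True.
Set a_6 = True.
  then (!a_2 || !a_6 || !a_7 || a_9) forces a_9 = True.
Set a_10 = False.
All clauses satisfied.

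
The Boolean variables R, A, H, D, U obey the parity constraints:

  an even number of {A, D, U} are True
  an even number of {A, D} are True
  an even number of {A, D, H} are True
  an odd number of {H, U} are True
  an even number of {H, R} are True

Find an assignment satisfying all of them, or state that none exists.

Adding constraints 1, 3, 4 mod 2: every variable appears an even number of times on the left, so the left side is 0.
But the right sides sum to 1 (mod 2). 0 ≠ 1 — the system is inconsistent.

UNSATISFIABLE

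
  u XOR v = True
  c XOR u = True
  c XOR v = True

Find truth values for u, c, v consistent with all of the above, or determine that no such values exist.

Adding constraints 1, 2, 3 mod 2: every variable appears an even number of times on the left, so the left side is 0.
But the right sides sum to 1 (mod 2). 0 ≠ 1 — the system is inconsistent.

The formula is unsatisfiable.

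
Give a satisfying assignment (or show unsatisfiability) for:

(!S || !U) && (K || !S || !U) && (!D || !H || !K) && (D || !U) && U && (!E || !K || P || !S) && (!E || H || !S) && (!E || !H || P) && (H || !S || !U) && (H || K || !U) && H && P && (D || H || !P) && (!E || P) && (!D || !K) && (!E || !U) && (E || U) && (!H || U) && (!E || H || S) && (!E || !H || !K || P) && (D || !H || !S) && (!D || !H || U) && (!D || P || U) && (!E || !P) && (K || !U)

UNSATISFIABLE

Case K = True:
  (U) forces U = True.
  (!S || !U) forces S = False.
  (D || !U) forces D = True.
  Clause (!D || !K) is falsified — contradiction.
Case K = False:
  (U) forces U = True.
  Clause (K || !U) is falsified — contradiction.
Both cases fail, so the formula is unsatisfiable.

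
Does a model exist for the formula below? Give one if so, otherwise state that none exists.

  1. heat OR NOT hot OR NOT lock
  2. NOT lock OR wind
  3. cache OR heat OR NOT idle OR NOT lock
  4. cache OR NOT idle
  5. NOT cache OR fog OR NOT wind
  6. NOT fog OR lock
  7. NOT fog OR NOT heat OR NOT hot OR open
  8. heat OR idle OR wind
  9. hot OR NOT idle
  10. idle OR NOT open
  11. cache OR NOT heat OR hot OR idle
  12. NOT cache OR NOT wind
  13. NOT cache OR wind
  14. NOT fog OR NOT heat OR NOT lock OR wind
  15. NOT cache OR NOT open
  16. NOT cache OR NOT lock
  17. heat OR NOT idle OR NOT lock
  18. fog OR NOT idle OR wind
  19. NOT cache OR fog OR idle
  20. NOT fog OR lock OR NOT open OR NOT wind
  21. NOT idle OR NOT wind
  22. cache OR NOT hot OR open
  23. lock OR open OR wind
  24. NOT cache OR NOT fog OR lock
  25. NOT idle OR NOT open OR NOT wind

cache=F, idle=F, hot=F, lock=T, fog=T, heat=F, wind=T, open=F

Try cache = True:
  (NOT cache OR NOT wind) forces wind = False.
  clause (NOT cache OR wind) is falsified — backtrack.
So cache = False.
  then (cache OR NOT idle) forces idle = False.
  then (idle OR NOT open) forces open = False.
  then (cache OR NOT hot OR open) forces hot = False.
  then (cache OR NOT heat OR hot OR idle) forces heat = False.
  then (heat OR idle OR wind) forces wind = True.
Set lock = True.
Set fog = True.
All clauses satisfied.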